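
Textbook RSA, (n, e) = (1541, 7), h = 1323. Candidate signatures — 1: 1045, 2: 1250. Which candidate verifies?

2

Candidate 1: 1045^2 = 1092025 ≡ 997; 1045^4 ≡ 997^2 = 994009 ≡ 64; 7 = 4 + 2 + 1, so 1045^7 ≡ 64·997·1045 ≡ 290 (mod 1541)
Candidate 2: 1250^2 = 1562500 ≡ 1467; 1250^4 ≡ 1467^2 = 2152089 ≡ 853; 7 = 4 + 2 + 1, so 1250^7 ≡ 853·1467·1250 ≡ 1323 (mod 1541)
  → matches h = 1323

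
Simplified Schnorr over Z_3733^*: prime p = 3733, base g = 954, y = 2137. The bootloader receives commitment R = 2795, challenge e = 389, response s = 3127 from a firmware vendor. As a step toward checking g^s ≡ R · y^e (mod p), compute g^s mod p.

954^2 = 910116 ≡ 2997
954^4 ≡ 2997^2 = 8982009 ≡ 411
954^8 ≡ 411^2 = 168921 ≡ 936
954^16 ≡ 936^2 = 876096 ≡ 2574
954^32 ≡ 2574^2 = 6625476 ≡ 3134
954^64 ≡ 3134^2 = 9821956 ≡ 433
954^128 ≡ 433^2 = 187489 ≡ 839
954^256 ≡ 839^2 = 703921 ≡ 2117
954^512 ≡ 2117^2 = 4481689 ≡ 2089
954^1024 ≡ 2089^2 = 4363921 ≡ 44
954^2048 ≡ 44^2 = 1936
3127 = 2048 + 1024 + 32 + 16 + 4 + 2 + 1, so 954^3127 ≡ 1936·44·3134·2574·411·2997·954 ≡ 1976 (mod 3733)

1976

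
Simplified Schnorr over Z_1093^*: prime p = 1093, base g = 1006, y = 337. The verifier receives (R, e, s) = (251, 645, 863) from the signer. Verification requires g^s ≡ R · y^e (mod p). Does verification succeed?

g^s mod p:
1006^2 = 1012036 ≡ 1011
1006^4 ≡ 1011^2 = 1022121 ≡ 166
1006^8 ≡ 166^2 = 27556 ≡ 231
1006^16 ≡ 231^2 = 53361 ≡ 897
1006^32 ≡ 897^2 = 804609 ≡ 161
1006^64 ≡ 161^2 = 25921 ≡ 782
1006^128 ≡ 782^2 = 611524 ≡ 537
1006^256 ≡ 537^2 = 288369 ≡ 910
1006^512 ≡ 910^2 = 828100 ≡ 699
863 = 512 + 256 + 64 + 16 + 8 + 4 + 2 + 1, so 1006^863 ≡ 699·910·782·897·231·166·1011·1006 ≡ 651 (mod 1093)
R · y^e mod p:
337^2 = 113569 ≡ 990
337^4 ≡ 990^2 = 980100 ≡ 772
337^8 ≡ 772^2 = 595984 ≡ 299
337^16 ≡ 299^2 = 89401 ≡ 868
337^32 ≡ 868^2 = 753424 ≡ 347
337^64 ≡ 347^2 = 120409 ≡ 179
337^128 ≡ 179^2 = 32041 ≡ 344
337^256 ≡ 344^2 = 118336 ≡ 292
337^512 ≡ 292^2 = 85264 ≡ 10
645 = 512 + 128 + 4 + 1, so 337^645 ≡ 10·344·772·337 ≡ 458 (mod 1093)
251·458 = 114958 ≡ 193 (mod 1093)
651 ≠ 193; the check fails.

fails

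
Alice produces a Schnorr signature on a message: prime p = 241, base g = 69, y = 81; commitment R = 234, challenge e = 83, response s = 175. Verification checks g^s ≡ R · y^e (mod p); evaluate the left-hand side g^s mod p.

69^2 = 4761 ≡ 182
69^4 ≡ 182^2 = 33124 ≡ 107
69^8 ≡ 107^2 = 11449 ≡ 122
69^16 ≡ 122^2 = 14884 ≡ 183
69^32 ≡ 183^2 = 33489 ≡ 231
69^64 ≡ 231^2 = 53361 ≡ 100
69^128 ≡ 100^2 = 10000 ≡ 119
175 = 128 + 32 + 8 + 4 + 2 + 1, so 69^175 ≡ 119·231·122·107·182·69 ≡ 176 (mod 241)

176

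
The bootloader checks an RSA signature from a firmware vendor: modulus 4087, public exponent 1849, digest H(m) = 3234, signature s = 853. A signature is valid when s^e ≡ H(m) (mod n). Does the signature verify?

does not verify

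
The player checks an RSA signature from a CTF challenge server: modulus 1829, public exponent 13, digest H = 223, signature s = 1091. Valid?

yes

s^2 ≡ 1091^2 = 1190281 ≡ 1431
s^4 ≡ 1431^2 = 2047761 ≡ 1110
s^8 ≡ 1110^2 = 1232100 ≡ 1183
13 = 8 + 4 + 1, so s^13 ≡ 1183·1110·1091 ≡ 223 (mod 1829)
Since 223 equals the digest 223, verification succeeds.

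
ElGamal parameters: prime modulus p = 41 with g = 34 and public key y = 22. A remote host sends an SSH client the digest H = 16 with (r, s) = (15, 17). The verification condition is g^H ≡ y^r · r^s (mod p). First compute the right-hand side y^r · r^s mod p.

16

22^2 = 484 ≡ 33
22^4 ≡ 33^2 = 1089 ≡ 23
22^8 ≡ 23^2 = 529 ≡ 37
15 = 8 + 4 + 2 + 1, so 22^15 ≡ 37·23·33·22 ≡ 38 (mod 41)
15^2 = 225 ≡ 20
15^4 ≡ 20^2 = 400 ≡ 31
15^8 ≡ 31^2 = 961 ≡ 18
15^16 ≡ 18^2 = 324 ≡ 37
17 = 16 + 1, so 15^17 ≡ 37·15 ≡ 22 (mod 41)
y^r · r^s ≡ 38·22 = 836 ≡ 16 (mod 41)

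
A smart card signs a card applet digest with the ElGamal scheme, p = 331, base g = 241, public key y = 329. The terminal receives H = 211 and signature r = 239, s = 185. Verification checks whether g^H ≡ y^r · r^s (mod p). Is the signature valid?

invalid

Left side g^H mod p:
241^2 = 58081 ≡ 156
241^4 ≡ 156^2 = 24336 ≡ 173
241^8 ≡ 173^2 = 29929 ≡ 139
241^16 ≡ 139^2 = 19321 ≡ 123
241^32 ≡ 123^2 = 15129 ≡ 234
241^64 ≡ 234^2 = 54756 ≡ 141
241^128 ≡ 141^2 = 19881 ≡ 21
211 = 128 + 64 + 16 + 2 + 1, so 241^211 ≡ 21·141·123·156·241 ≡ 19 (mod 331)
Right side y^r · r^s mod p:
329^2 = 108241 ≡ 4
329^4 ≡ 4^2 = 16
329^8 ≡ 16^2 = 256
329^16 ≡ 256^2 = 65536 ≡ 329
329^32 ≡ 329^2 = 108241 ≡ 4
329^64 ≡ 4^2 = 16
329^128 ≡ 16^2 = 256
239 = 128 + 64 + 32 + 8 + 4 + 2 + 1, so 329^239 ≡ 256·16·4·256·16·4·329 ≡ 165 (mod 331)
239^2 = 57121 ≡ 189
239^4 ≡ 189^2 = 35721 ≡ 304
239^8 ≡ 304^2 = 92416 ≡ 67
239^16 ≡ 67^2 = 4489 ≡ 186
239^32 ≡ 186^2 = 34596 ≡ 172
239^64 ≡ 172^2 = 29584 ≡ 125
239^128 ≡ 125^2 = 15625 ≡ 68
185 = 128 + 32 + 16 + 8 + 1, so 239^185 ≡ 68·172·186·67·239 ≡ 274 (mod 331)
165·274 = 45210 ≡ 194 (mod 331)
19 ≠ 194, so verification fails.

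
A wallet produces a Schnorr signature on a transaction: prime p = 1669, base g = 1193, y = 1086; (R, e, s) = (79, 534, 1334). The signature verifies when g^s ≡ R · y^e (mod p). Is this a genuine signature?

g^s mod p:
1193^2 = 1423249 ≡ 1261
1193^4 ≡ 1261^2 = 1590121 ≡ 1233
1193^8 ≡ 1233^2 = 1520289 ≡ 1499
1193^16 ≡ 1499^2 = 2247001 ≡ 527
1193^32 ≡ 527^2 = 277729 ≡ 675
1193^64 ≡ 675^2 = 455625 ≡ 1657
1193^128 ≡ 1657^2 = 2745649 ≡ 144
1193^256 ≡ 144^2 = 20736 ≡ 708
1193^512 ≡ 708^2 = 501264 ≡ 564
1193^1024 ≡ 564^2 = 318096 ≡ 986
1334 = 1024 + 256 + 32 + 16 + 4 + 2, so 1193^1334 ≡ 986·708·675·527·1233·1261 ≡ 645 (mod 1669)
R · y^e mod p:
1086^2 = 1179396 ≡ 1082
1086^4 ≡ 1082^2 = 1170724 ≡ 755
1086^8 ≡ 755^2 = 570025 ≡ 896
1086^16 ≡ 896^2 = 802816 ≡ 27
1086^32 ≡ 27^2 = 729
1086^64 ≡ 729^2 = 531441 ≡ 699
1086^128 ≡ 699^2 = 488601 ≡ 1253
1086^256 ≡ 1253^2 = 1570009 ≡ 1149
1086^512 ≡ 1149^2 = 1320201 ≡ 22
534 = 512 + 16 + 4 + 2, so 1086^534 ≡ 22·27·755·1082 ≡ 1149 (mod 1669)
79·1149 = 90771 ≡ 645 (mod 1669)
645 ≡ 645 (mod 1669); signature holds.

genuine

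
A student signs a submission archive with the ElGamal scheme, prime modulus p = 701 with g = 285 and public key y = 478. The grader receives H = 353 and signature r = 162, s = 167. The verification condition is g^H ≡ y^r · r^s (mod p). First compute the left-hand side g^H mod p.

Squares mod 701: 285^1≡285, 285^2≡610, 285^4≡570, 285^8≡337, 285^16≡7, 285^32≡49, 285^64≡298, 285^128≡478, 285^256≡659
353 = 256 + 64 + 32 + 1, so 285^353 ≡ 659·298·49·285 ≡ 699 (mod 701)

699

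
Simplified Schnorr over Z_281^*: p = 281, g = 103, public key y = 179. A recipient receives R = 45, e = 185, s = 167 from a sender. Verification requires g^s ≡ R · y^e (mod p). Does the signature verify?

verifies

g^s mod p:
103^2 = 10609 ≡ 212
103^4 ≡ 212^2 = 44944 ≡ 265
103^8 ≡ 265^2 = 70225 ≡ 256
103^16 ≡ 256^2 = 65536 ≡ 63
103^32 ≡ 63^2 = 3969 ≡ 35
103^64 ≡ 35^2 = 1225 ≡ 101
103^128 ≡ 101^2 = 10201 ≡ 85
167 = 128 + 32 + 4 + 2 + 1, so 103^167 ≡ 85·35·265·212·103 ≡ 110 (mod 281)
R · y^e mod p:
179^2 = 32041 ≡ 7
179^4 ≡ 7^2 = 49
179^8 ≡ 49^2 = 2401 ≡ 153
179^16 ≡ 153^2 = 23409 ≡ 86
179^32 ≡ 86^2 = 7396 ≡ 90
179^64 ≡ 90^2 = 8100 ≡ 232
179^128 ≡ 232^2 = 53824 ≡ 153
185 = 128 + 32 + 16 + 8 + 1, so 179^185 ≡ 153·90·86·153·179 ≡ 221 (mod 281)
45·221 = 9945 ≡ 110 (mod 281)
110 ≡ 110 (mod 281); signature holds.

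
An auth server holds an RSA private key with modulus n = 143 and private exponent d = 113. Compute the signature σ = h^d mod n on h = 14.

27

Squares mod 143: h^1≡14, h^2≡53, h^4≡92, h^8≡27, h^16≡14, h^32≡53, h^64≡92
113 = 64 + 32 + 16 + 1, so h^113 ≡ 92·53·14·14 ≡ 27 (mod 143)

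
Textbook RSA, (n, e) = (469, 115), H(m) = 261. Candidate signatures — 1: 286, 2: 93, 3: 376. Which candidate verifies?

Candidate 1: Squares mod 469: 286^1≡286, 286^2≡190, 286^4≡456, 286^8≡169, 286^16≡421, 286^32≡428, 286^64≡274; 115 = 64 + 32 + 16 + 2 + 1, so 286^115 ≡ 274·428·421·190·286 ≡ 48 (mod 469)
Candidate 2: Squares mod 469: 93^1≡93, 93^2≡207, 93^4≡170, 93^8≡291, 93^16≡261, 93^32≡116, 93^64≡324; 115 = 64 + 32 + 16 + 2 + 1, so 93^115 ≡ 324·116·261·207·93 ≡ 261 (mod 469)
  → matches H(m) = 261
Candidate 3: Squares mod 469: 376^1≡376, 376^2≡207, 376^4≡170, 376^8≡291, 376^16≡261, 376^32≡116, 376^64≡324; 115 = 64 + 32 + 16 + 2 + 1, so 376^115 ≡ 324·116·261·207·376 ≡ 208 (mod 469)

2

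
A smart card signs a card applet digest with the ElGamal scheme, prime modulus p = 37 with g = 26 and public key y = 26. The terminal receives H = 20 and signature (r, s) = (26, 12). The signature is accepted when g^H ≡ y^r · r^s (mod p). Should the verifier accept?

Left side g^H mod p:
Squares mod 37: 26^1≡26, 26^2≡10, 26^4≡26, 26^8≡10, 26^16≡26
20 = 16 + 4, so 26^20 ≡ 26·26 ≡ 10 (mod 37)
Right side y^r · r^s mod p:
Squares mod 37: 26^1≡26, 26^2≡10, 26^4≡26, 26^8≡10, 26^16≡26
26 = 16 + 8 + 2, so 26^26 ≡ 26·10·10 ≡ 10 (mod 37)
Squares mod 37: 26^1≡26, 26^2≡10, 26^4≡26, 26^8≡10
12 = 8 + 4, so 26^12 ≡ 10·26 ≡ 1 (mod 37)
10·1 = 10 ≡ 10 (mod 37)
10 ≡ 10 (mod 37), so the signature is genuine.

accept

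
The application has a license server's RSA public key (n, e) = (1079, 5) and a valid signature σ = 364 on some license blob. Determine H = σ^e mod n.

520

σ^2 ≡ 364^2 = 132496 ≡ 858
σ^4 ≡ 858^2 = 736164 ≡ 286
5 = 4 + 1, so σ^5 ≡ 286·364 ≡ 520 (mod 1079)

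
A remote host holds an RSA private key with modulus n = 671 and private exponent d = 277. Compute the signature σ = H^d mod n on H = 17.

H^2 ≡ 17^2 = 289
H^4 ≡ 289^2 = 83521 ≡ 317
H^8 ≡ 317^2 = 100489 ≡ 510
H^16 ≡ 510^2 = 260100 ≡ 423
H^32 ≡ 423^2 = 178929 ≡ 443
H^64 ≡ 443^2 = 196249 ≡ 317
H^128 ≡ 317^2 = 100489 ≡ 510
H^256 ≡ 510^2 = 260100 ≡ 423
277 = 256 + 16 + 4 + 1, so H^277 ≡ 423·423·317·17 ≡ 580 (mod 671)

580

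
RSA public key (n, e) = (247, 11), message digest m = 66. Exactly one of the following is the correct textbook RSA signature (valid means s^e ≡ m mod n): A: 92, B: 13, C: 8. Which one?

A

Candidate A: Squares mod 247: 92^1≡92, 92^2≡66, 92^4≡157, 92^8≡196; 11 = 8 + 2 + 1, so 92^11 ≡ 196·66·92 ≡ 66 (mod 247)
  → matches m = 66
Candidate B: Squares mod 247: 13^1≡13, 13^2≡169, 13^4≡156, 13^8≡130; 11 = 8 + 2 + 1, so 13^11 ≡ 130·169·13 ≡ 78 (mod 247)
Candidate C: Squares mod 247: 8^1≡8, 8^2≡64, 8^4≡144, 8^8≡235; 11 = 8 + 2 + 1, so 8^11 ≡ 235·64·8 ≡ 31 (mod 247)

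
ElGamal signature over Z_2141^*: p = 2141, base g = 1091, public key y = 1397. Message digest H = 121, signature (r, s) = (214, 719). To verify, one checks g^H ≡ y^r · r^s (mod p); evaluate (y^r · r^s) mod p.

251

1397^2 = 1951609 ≡ 1158
1397^4 ≡ 1158^2 = 1340964 ≡ 698
1397^8 ≡ 698^2 = 487204 ≡ 1197
1397^16 ≡ 1197^2 = 1432809 ≡ 480
1397^32 ≡ 480^2 = 230400 ≡ 1313
1397^64 ≡ 1313^2 = 1723969 ≡ 464
1397^128 ≡ 464^2 = 215296 ≡ 1196
214 = 128 + 64 + 16 + 4 + 2, so 1397^214 ≡ 1196·464·480·698·1158 ≡ 997 (mod 2141)
214^2 = 45796 ≡ 835
214^4 ≡ 835^2 = 697225 ≡ 1400
214^8 ≡ 1400^2 = 1960000 ≡ 985
214^16 ≡ 985^2 = 970225 ≡ 352
214^32 ≡ 352^2 = 123904 ≡ 1867
214^64 ≡ 1867^2 = 3485689 ≡ 141
214^128 ≡ 141^2 = 19881 ≡ 612
214^256 ≡ 612^2 = 374544 ≡ 2010
214^512 ≡ 2010^2 = 4040100 ≡ 33
719 = 512 + 128 + 64 + 8 + 4 + 2 + 1, so 214^719 ≡ 33·612·141·985·1400·835·214 ≡ 1555 (mod 2141)
y^r · r^s ≡ 997·1555 = 1550335 ≡ 251 (mod 2141)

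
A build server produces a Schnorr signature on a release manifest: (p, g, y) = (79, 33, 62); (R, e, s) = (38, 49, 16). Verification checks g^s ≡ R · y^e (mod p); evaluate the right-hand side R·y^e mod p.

8

Squares mod 79: 62^1≡62, 62^2≡52, 62^4≡18, 62^8≡8, 62^16≡64, 62^32≡67
49 = 32 + 16 + 1, so 62^49 ≡ 67·64·62 ≡ 21 (mod 79)
R · y^e ≡ 38·21 = 798 ≡ 8 (mod 79)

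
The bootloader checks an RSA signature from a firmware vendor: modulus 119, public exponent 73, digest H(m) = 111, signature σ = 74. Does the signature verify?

does not verify

Squares mod 119: σ^1≡74, σ^2≡2, σ^4≡4, σ^8≡16, σ^16≡18, σ^32≡86, σ^64≡18
73 = 64 + 8 + 1, so σ^73 ≡ 18·16·74 ≡ 11 (mod 119)
The recovered value 11 does not match the digest 111.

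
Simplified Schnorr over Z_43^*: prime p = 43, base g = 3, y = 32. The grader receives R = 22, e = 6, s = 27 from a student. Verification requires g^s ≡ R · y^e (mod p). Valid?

g^s mod p:
3^2 = 9
3^4 ≡ 9^2 = 81 ≡ 38
3^8 ≡ 38^2 = 1444 ≡ 25
3^16 ≡ 25^2 = 625 ≡ 23
27 = 16 + 8 + 2 + 1, so 3^27 ≡ 23·25·9·3 ≡ 2 (mod 43)
R · y^e mod p:
32^2 = 1024 ≡ 35
32^4 ≡ 35^2 = 1225 ≡ 21
6 = 4 + 2, so 32^6 ≡ 21·35 ≡ 4 (mod 43)
22·4 = 88 ≡ 2 (mod 43)
2 ≡ 2 (mod 43); signature holds.

yes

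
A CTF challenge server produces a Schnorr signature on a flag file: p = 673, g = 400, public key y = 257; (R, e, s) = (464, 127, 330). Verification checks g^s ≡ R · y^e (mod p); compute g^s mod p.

Squares mod 673: 400^1≡400, 400^2≡499, 400^4≡664, 400^8≡81, 400^16≡504, 400^32≡295, 400^64≡208, 400^128≡192, 400^256≡522
330 = 256 + 64 + 8 + 2, so 400^330 ≡ 522·208·81·499 ≡ 621 (mod 673)

621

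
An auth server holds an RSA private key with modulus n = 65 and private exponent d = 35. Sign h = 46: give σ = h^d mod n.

41

h^2 ≡ 46^2 = 2116 ≡ 36
h^4 ≡ 36^2 = 1296 ≡ 61
h^8 ≡ 61^2 = 3721 ≡ 16
h^16 ≡ 16^2 = 256 ≡ 61
h^32 ≡ 61^2 = 3721 ≡ 16
35 = 32 + 2 + 1, so h^35 ≡ 16·36·46 ≡ 41 (mod 65)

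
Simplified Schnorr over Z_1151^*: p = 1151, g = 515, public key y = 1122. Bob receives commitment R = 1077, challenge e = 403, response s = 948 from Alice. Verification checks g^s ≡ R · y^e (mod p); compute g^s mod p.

391

Squares mod 1151: 515^1≡515, 515^2≡495, 515^4≡1013, 515^8≡628, 515^16≡742, 515^32≡386, 515^64≡517, 515^128≡257, 515^256≡442, 515^512≡845
948 = 512 + 256 + 128 + 32 + 16 + 4, so 515^948 ≡ 845·442·257·386·742·1013 ≡ 391 (mod 1151)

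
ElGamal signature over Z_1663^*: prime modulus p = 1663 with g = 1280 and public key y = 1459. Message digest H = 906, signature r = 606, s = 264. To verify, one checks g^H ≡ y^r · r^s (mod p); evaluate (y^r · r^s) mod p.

1459^2 = 2128681 ≡ 41
1459^4 ≡ 41^2 = 1681 ≡ 18
1459^8 ≡ 18^2 = 324
1459^16 ≡ 324^2 = 104976 ≡ 207
1459^32 ≡ 207^2 = 42849 ≡ 1274
1459^64 ≡ 1274^2 = 1623076 ≡ 1651
1459^128 ≡ 1651^2 = 2725801 ≡ 144
1459^256 ≡ 144^2 = 20736 ≡ 780
1459^512 ≡ 780^2 = 608400 ≡ 1405
606 = 512 + 64 + 16 + 8 + 4 + 2, so 1459^606 ≡ 1405·1651·207·324·18·41 ≡ 722 (mod 1663)
606^2 = 367236 ≡ 1376
606^4 ≡ 1376^2 = 1893376 ≡ 882
606^8 ≡ 882^2 = 777924 ≡ 1303
606^16 ≡ 1303^2 = 1697809 ≡ 1549
606^32 ≡ 1549^2 = 2399401 ≡ 1355
606^64 ≡ 1355^2 = 1836025 ≡ 73
606^128 ≡ 73^2 = 5329 ≡ 340
606^256 ≡ 340^2 = 115600 ≡ 853
264 = 256 + 8, so 606^264 ≡ 853·1303 ≡ 575 (mod 1663)
y^r · r^s ≡ 722·575 = 415150 ≡ 1063 (mod 1663)

1063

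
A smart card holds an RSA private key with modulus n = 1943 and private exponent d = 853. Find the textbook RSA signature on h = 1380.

h^853 mod 1943 = 1699

1699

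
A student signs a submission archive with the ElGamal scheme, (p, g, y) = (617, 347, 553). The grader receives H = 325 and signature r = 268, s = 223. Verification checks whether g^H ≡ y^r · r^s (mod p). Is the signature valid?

valid

Left side g^H mod p:
Squares mod 617: 347^1≡347, 347^2≡94, 347^4≡198, 347^8≡333, 347^16≡446, 347^32≡242, 347^64≡566, 347^128≡133, 347^256≡413
325 = 256 + 64 + 4 + 1, so 347^325 ≡ 413·566·198·347 ≡ 512 (mod 617)
Right side y^r · r^s mod p:
Squares mod 617: 553^1≡553, 553^2≡394, 553^4≡369, 553^8≡421, 553^16≡162, 553^32≡330, 553^64≡308, 553^128≡463, 553^256≡270
268 = 256 + 8 + 4, so 553^268 ≡ 270·421·369 ≡ 570 (mod 617)
Squares mod 617: 268^1≡268, 268^2≡252, 268^4≡570, 268^8≡358, 268^16≡445, 268^32≡585, 268^64≡407, 268^128≡293
223 = 128 + 64 + 16 + 8 + 4 + 2 + 1, so 268^223 ≡ 293·407·445·358·570·252·268 ≡ 81 (mod 617)
570·81 = 46170 ≡ 512 (mod 617)
512 ≡ 512 (mod 617), so the signature is genuine.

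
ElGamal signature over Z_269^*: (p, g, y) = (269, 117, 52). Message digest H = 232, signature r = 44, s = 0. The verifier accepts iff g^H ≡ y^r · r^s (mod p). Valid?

yes

Left side g^H mod p:
Squares mod 269: 117^1≡117, 117^2≡239, 117^4≡93, 117^8≡41, 117^16≡67, 117^32≡185, 117^64≡62, 117^128≡78
232 = 128 + 64 + 32 + 8, so 117^232 ≡ 78·62·185·41 ≡ 220 (mod 269)
Right side y^r · r^s mod p:
Squares mod 269: 52^1≡52, 52^2≡14, 52^4≡196, 52^8≡218, 52^16≡180, 52^32≡120
44 = 32 + 8 + 4, so 52^44 ≡ 120·218·196 ≡ 220 (mod 269)
44^0 mod 269 = 1
220·1 = 220 ≡ 220 (mod 269)
220 ≡ 220 (mod 269), so the signature is genuine.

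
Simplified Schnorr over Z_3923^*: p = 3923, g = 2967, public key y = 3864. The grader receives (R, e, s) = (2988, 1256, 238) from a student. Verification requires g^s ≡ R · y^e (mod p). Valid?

g^s mod p:
2967^238 mod 3923 = 1087
R · y^e mod p:
3864^1256 mod 3923 = 273
2988·273 = 815724 ≡ 3663 (mod 3923)
1087 ≠ 3663; the check fails.

no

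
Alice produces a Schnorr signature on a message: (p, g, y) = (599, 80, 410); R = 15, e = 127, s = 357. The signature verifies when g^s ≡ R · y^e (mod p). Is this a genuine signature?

forged

g^s mod p:
Squares mod 599: 80^1≡80, 80^2≡410, 80^4≡380, 80^8≡41, 80^16≡483, 80^32≡278, 80^64≡13, 80^128≡169, 80^256≡408
357 = 256 + 64 + 32 + 4 + 1, so 80^357 ≡ 408·13·278·380·80 ≡ 130 (mod 599)
R · y^e mod p:
Squares mod 599: 410^1≡410, 410^2≡380, 410^4≡41, 410^8≡483, 410^16≡278, 410^32≡13, 410^64≡169
127 = 64 + 32 + 16 + 8 + 4 + 2 + 1, so 410^127 ≡ 169·13·278·483·41·380·410 ≡ 188 (mod 599)
15·188 = 2820 ≡ 424 (mod 599)
130 ≠ 424; the check fails.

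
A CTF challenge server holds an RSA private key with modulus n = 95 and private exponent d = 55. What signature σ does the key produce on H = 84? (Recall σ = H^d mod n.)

84

H^2 ≡ 84^2 = 7056 ≡ 26
H^4 ≡ 26^2 = 676 ≡ 11
H^8 ≡ 11^2 = 121 ≡ 26
H^16 ≡ 26^2 = 676 ≡ 11
H^32 ≡ 11^2 = 121 ≡ 26
55 = 32 + 16 + 4 + 2 + 1, so H^55 ≡ 26·11·11·26·84 ≡ 84 (mod 95)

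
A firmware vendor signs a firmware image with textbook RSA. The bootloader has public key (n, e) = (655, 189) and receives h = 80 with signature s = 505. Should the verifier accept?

accept

s^2 ≡ 505^2 = 255025 ≡ 230
s^4 ≡ 230^2 = 52900 ≡ 500
s^8 ≡ 500^2 = 250000 ≡ 445
s^16 ≡ 445^2 = 198025 ≡ 215
s^32 ≡ 215^2 = 46225 ≡ 375
s^64 ≡ 375^2 = 140625 ≡ 455
s^128 ≡ 455^2 = 207025 ≡ 45
189 = 128 + 32 + 16 + 8 + 4 + 1, so s^189 ≡ 45·375·215·445·500·505 ≡ 80 (mod 655)
s^189 mod 655 = 80 matches h.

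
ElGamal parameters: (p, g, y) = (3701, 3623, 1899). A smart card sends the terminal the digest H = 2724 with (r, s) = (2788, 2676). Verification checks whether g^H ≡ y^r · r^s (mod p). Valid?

Left side g^H mod p:
3623^2 = 13126129 ≡ 2383
3623^4 ≡ 2383^2 = 5678689 ≡ 1355
3623^8 ≡ 1355^2 = 1836025 ≡ 329
3623^16 ≡ 329^2 = 108241 ≡ 912
3623^32 ≡ 912^2 = 831744 ≡ 2720
3623^64 ≡ 2720^2 = 7398400 ≡ 101
3623^128 ≡ 101^2 = 10201 ≡ 2799
3623^256 ≡ 2799^2 = 7834401 ≡ 3085
3623^512 ≡ 3085^2 = 9517225 ≡ 1954
3623^1024 ≡ 1954^2 = 3818116 ≡ 2385
3623^2048 ≡ 2385^2 = 5688225 ≡ 3489
2724 = 2048 + 512 + 128 + 32 + 4, so 3623^2724 ≡ 3489·1954·2799·2720·1355 ≡ 2041 (mod 3701)
Right side y^r · r^s mod p:
1899^2 = 3606201 ≡ 1427
1899^4 ≡ 1427^2 = 2036329 ≡ 779
1899^8 ≡ 779^2 = 606841 ≡ 3578
1899^16 ≡ 3578^2 = 12802084 ≡ 325
1899^32 ≡ 325^2 = 105625 ≡ 1997
1899^64 ≡ 1997^2 = 3988009 ≡ 2032
1899^128 ≡ 2032^2 = 4129024 ≡ 2409
1899^256 ≡ 2409^2 = 5803281 ≡ 113
1899^512 ≡ 113^2 = 12769 ≡ 1666
1899^1024 ≡ 1666^2 = 2775556 ≡ 3507
1899^2048 ≡ 3507^2 = 12299049 ≡ 626
2788 = 2048 + 512 + 128 + 64 + 32 + 4, so 1899^2788 ≡ 626·1666·2409·2032·1997·779 ≡ 3182 (mod 3701)
2788^2 = 7772944 ≡ 844
2788^4 ≡ 844^2 = 712336 ≡ 1744
2788^8 ≡ 1744^2 = 3041536 ≡ 3015
2788^16 ≡ 3015^2 = 9090225 ≡ 569
2788^32 ≡ 569^2 = 323761 ≡ 1774
2788^64 ≡ 1774^2 = 3147076 ≡ 1226
2788^128 ≡ 1226^2 = 1503076 ≡ 470
2788^256 ≡ 470^2 = 220900 ≡ 2541
2788^512 ≡ 2541^2 = 6456681 ≡ 2137
2788^1024 ≡ 2137^2 = 4566769 ≡ 3436
2788^2048 ≡ 3436^2 = 11806096 ≡ 3607
2676 = 2048 + 512 + 64 + 32 + 16 + 4, so 2788^2676 ≡ 3607·2137·1226·1774·569·1744 ≡ 2877 (mod 3701)
3182·2877 = 9154614 ≡ 2041 (mod 3701)
2041 ≡ 2041 (mod 3701), so the signature is genuine.

yes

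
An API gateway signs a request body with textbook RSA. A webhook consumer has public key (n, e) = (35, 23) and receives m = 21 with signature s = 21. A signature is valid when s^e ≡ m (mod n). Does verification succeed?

passes

s^23 mod 35 = 21
Since 21 equals the digest 21, verification succeeds.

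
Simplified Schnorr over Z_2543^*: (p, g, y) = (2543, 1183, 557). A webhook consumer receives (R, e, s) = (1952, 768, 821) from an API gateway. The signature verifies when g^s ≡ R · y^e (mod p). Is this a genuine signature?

forged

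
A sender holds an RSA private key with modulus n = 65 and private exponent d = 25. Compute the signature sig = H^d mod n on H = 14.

14

H^2 ≡ 14^2 = 196 ≡ 1
H^4 ≡ 1^2 = 1
H^8 ≡ 1^2 = 1
H^16 ≡ 1^2 = 1
25 = 16 + 8 + 1, so H^25 ≡ 1·1·14 ≡ 14 (mod 65)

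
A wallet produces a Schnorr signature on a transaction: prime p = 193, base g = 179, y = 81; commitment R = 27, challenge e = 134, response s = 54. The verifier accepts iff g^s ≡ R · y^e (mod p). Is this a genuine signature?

g^s mod p:
179^2 = 32041 ≡ 3
179^4 ≡ 3^2 = 9
179^8 ≡ 9^2 = 81
179^16 ≡ 81^2 = 6561 ≡ 192
179^32 ≡ 192^2 = 36864 ≡ 1
54 = 32 + 16 + 4 + 2, so 179^54 ≡ 1·192·9·3 ≡ 166 (mod 193)
R · y^e mod p:
81^2 = 6561 ≡ 192
81^4 ≡ 192^2 = 36864 ≡ 1
81^8 ≡ 1^2 = 1
81^16 ≡ 1^2 = 1
81^32 ≡ 1^2 = 1
81^64 ≡ 1^2 = 1
81^128 ≡ 1^2 = 1
134 = 128 + 4 + 2, so 81^134 ≡ 1·1·192 ≡ 192 (mod 193)
27·192 = 5184 ≡ 166 (mod 193)
166 ≡ 166 (mod 193); signature holds.

genuine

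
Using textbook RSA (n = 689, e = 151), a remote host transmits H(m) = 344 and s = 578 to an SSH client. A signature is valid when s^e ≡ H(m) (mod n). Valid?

no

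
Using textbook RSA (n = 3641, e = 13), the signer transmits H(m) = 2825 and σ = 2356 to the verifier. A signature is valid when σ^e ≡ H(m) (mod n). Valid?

σ^13 mod 3641 = 1592
σ^13 mod 3641 = 1592, but H(m) = 2825.

no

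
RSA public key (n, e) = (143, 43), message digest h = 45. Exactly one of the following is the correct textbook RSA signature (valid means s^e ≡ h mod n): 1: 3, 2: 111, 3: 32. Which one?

2

Candidate 1: Squares mod 143: 3^1≡3, 3^2≡9, 3^4≡81, 3^8≡126, 3^16≡3, 3^32≡9; 43 = 32 + 8 + 2 + 1, so 3^43 ≡ 9·126·9·3 ≡ 16 (mod 143)
Candidate 2: Squares mod 143: 111^1≡111, 111^2≡23, 111^4≡100, 111^8≡133, 111^16≡100, 111^32≡133; 43 = 32 + 8 + 2 + 1, so 111^43 ≡ 133·133·23·111 ≡ 45 (mod 143)
  → matches h = 45
Candidate 3: Squares mod 143: 32^1≡32, 32^2≡23, 32^4≡100, 32^8≡133, 32^16≡100, 32^32≡133; 43 = 32 + 8 + 2 + 1, so 32^43 ≡ 133·133·23·32 ≡ 98 (mod 143)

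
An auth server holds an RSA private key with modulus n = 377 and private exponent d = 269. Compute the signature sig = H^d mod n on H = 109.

5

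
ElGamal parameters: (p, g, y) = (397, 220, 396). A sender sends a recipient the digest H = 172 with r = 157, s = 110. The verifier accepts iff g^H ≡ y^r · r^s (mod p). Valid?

yes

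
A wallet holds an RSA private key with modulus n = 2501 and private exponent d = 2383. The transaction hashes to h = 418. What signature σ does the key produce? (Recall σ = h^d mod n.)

430

h^2383 mod 2501 = 430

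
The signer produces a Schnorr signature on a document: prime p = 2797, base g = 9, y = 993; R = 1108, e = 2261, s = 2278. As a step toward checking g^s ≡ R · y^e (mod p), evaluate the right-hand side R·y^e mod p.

993^2 = 986049 ≡ 1505
993^4 ≡ 1505^2 = 2265025 ≡ 2252
993^8 ≡ 2252^2 = 5071504 ≡ 543
993^16 ≡ 543^2 = 294849 ≡ 1164
993^32 ≡ 1164^2 = 1354896 ≡ 1148
993^64 ≡ 1148^2 = 1317904 ≡ 517
993^128 ≡ 517^2 = 267289 ≡ 1574
993^256 ≡ 1574^2 = 2477476 ≡ 2131
993^512 ≡ 2131^2 = 4541161 ≡ 1630
993^1024 ≡ 1630^2 = 2656900 ≡ 2547
993^2048 ≡ 2547^2 = 6487209 ≡ 966
2261 = 2048 + 128 + 64 + 16 + 4 + 1, so 993^2261 ≡ 966·1574·517·1164·2252·993 ≡ 1296 (mod 2797)
R · y^e ≡ 1108·1296 = 1435968 ≡ 1107 (mod 2797)

1107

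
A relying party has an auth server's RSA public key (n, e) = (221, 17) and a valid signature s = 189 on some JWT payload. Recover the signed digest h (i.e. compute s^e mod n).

206

s^2 ≡ 189^2 = 35721 ≡ 140
s^4 ≡ 140^2 = 19600 ≡ 152
s^8 ≡ 152^2 = 23104 ≡ 120
s^16 ≡ 120^2 = 14400 ≡ 35
17 = 16 + 1, so s^17 ≡ 35·189 ≡ 206 (mod 221)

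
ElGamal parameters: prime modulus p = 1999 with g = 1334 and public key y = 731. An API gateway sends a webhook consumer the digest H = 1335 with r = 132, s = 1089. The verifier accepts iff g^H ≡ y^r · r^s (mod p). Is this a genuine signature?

forged

Left side g^H mod p:
1334^2 = 1779556 ≡ 446
1334^4 ≡ 446^2 = 198916 ≡ 1015
1334^8 ≡ 1015^2 = 1030225 ≡ 740
1334^16 ≡ 740^2 = 547600 ≡ 1873
1334^32 ≡ 1873^2 = 3508129 ≡ 1883
1334^64 ≡ 1883^2 = 3545689 ≡ 1462
1334^128 ≡ 1462^2 = 2137444 ≡ 513
1334^256 ≡ 513^2 = 263169 ≡ 1300
1334^512 ≡ 1300^2 = 1690000 ≡ 845
1334^1024 ≡ 845^2 = 714025 ≡ 382
1335 = 1024 + 256 + 32 + 16 + 4 + 2 + 1, so 1334^1335 ≡ 382·1300·1883·1873·1015·446·1334 ≡ 1397 (mod 1999)
Right side y^r · r^s mod p:
731^2 = 534361 ≡ 628
731^4 ≡ 628^2 = 394384 ≡ 581
731^8 ≡ 581^2 = 337561 ≡ 1729
731^16 ≡ 1729^2 = 2989441 ≡ 936
731^32 ≡ 936^2 = 876096 ≡ 534
731^64 ≡ 534^2 = 285156 ≡ 1298
731^128 ≡ 1298^2 = 1684804 ≡ 1646
132 = 128 + 4, so 731^132 ≡ 1646·581 ≡ 804 (mod 1999)
132^2 = 17424 ≡ 1432
132^4 ≡ 1432^2 = 2050624 ≡ 1649
132^8 ≡ 1649^2 = 2719201 ≡ 561
132^16 ≡ 561^2 = 314721 ≡ 878
132^32 ≡ 878^2 = 770884 ≡ 1269
132^64 ≡ 1269^2 = 1610361 ≡ 1166
132^128 ≡ 1166^2 = 1359556 ≡ 236
132^256 ≡ 236^2 = 55696 ≡ 1723
132^512 ≡ 1723^2 = 2968729 ≡ 214
132^1024 ≡ 214^2 = 45796 ≡ 1818
1089 = 1024 + 64 + 1, so 132^1089 ≡ 1818·1166·132 ≡ 1991 (mod 1999)
804·1991 = 1600764 ≡ 1564 (mod 1999)
1397 ≠ 1564, so verification fails.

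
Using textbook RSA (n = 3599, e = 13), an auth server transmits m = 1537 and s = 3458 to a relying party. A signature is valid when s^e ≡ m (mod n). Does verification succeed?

passes

s^2 ≡ 3458^2 = 11957764 ≡ 1886
s^4 ≡ 1886^2 = 3556996 ≡ 1184
s^8 ≡ 1184^2 = 1401856 ≡ 1845
13 = 8 + 4 + 1, so s^13 ≡ 1845·1184·3458 ≡ 1537 (mod 3599)
1537 = m, so the signature checks out.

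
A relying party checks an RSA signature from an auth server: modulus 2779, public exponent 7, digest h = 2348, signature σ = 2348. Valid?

yes

Squares mod 2779: σ^1≡2348, σ^2≡2347, σ^4≡431
7 = 4 + 2 + 1, so σ^7 ≡ 431·2347·2348 ≡ 2348 (mod 2779)
σ^7 mod 2779 = 2348 matches h.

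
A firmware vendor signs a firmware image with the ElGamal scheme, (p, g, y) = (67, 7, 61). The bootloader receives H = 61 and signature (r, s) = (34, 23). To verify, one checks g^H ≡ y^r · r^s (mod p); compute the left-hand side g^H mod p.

7^61 mod 67 = 20

20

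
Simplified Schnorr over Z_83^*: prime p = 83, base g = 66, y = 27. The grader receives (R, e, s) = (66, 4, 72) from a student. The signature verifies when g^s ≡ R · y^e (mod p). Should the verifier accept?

reject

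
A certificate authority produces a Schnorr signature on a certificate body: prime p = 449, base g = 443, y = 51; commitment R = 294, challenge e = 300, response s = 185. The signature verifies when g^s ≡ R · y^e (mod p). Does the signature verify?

verifies

g^s mod p:
Squares mod 449: 443^1≡443, 443^2≡36, 443^4≡398, 443^8≡356, 443^16≡118, 443^32≡5, 443^64≡25, 443^128≡176
185 = 128 + 32 + 16 + 8 + 1, so 443^185 ≡ 176·5·118·356·443 ≡ 168 (mod 449)
R · y^e mod p:
Squares mod 449: 51^1≡51, 51^2≡356, 51^4≡118, 51^8≡5, 51^16≡25, 51^32≡176, 51^64≡444, 51^128≡25, 51^256≡176
300 = 256 + 32 + 8 + 4, so 51^300 ≡ 176·176·5·118 ≡ 193 (mod 449)
294·193 = 56742 ≡ 168 (mod 449)
168 ≡ 168 (mod 449); signature holds.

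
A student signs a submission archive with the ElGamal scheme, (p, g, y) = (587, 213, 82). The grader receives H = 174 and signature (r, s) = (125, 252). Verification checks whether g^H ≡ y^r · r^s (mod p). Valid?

yes

Left side g^H mod p:
213^2 = 45369 ≡ 170
213^4 ≡ 170^2 = 28900 ≡ 137
213^8 ≡ 137^2 = 18769 ≡ 572
213^16 ≡ 572^2 = 327184 ≡ 225
213^32 ≡ 225^2 = 50625 ≡ 143
213^64 ≡ 143^2 = 20449 ≡ 491
213^128 ≡ 491^2 = 241081 ≡ 411
174 = 128 + 32 + 8 + 4 + 2, so 213^174 ≡ 411·143·572·137·170 ≡ 252 (mod 587)
Right side y^r · r^s mod p:
82^2 = 6724 ≡ 267
82^4 ≡ 267^2 = 71289 ≡ 262
82^8 ≡ 262^2 = 68644 ≡ 552
82^16 ≡ 552^2 = 304704 ≡ 51
82^32 ≡ 51^2 = 2601 ≡ 253
82^64 ≡ 253^2 = 64009 ≡ 26
125 = 64 + 32 + 16 + 8 + 4 + 1, so 82^125 ≡ 26·253·51·552·262·82 ≡ 346 (mod 587)
125^2 = 15625 ≡ 363
125^4 ≡ 363^2 = 131769 ≡ 281
125^8 ≡ 281^2 = 78961 ≡ 303
125^16 ≡ 303^2 = 91809 ≡ 237
125^32 ≡ 237^2 = 56169 ≡ 404
125^64 ≡ 404^2 = 163216 ≡ 30
125^128 ≡ 30^2 = 900 ≡ 313
252 = 128 + 64 + 32 + 16 + 8 + 4, so 125^252 ≡ 313·30·404·237·303·281 ≡ 357 (mod 587)
346·357 = 123522 ≡ 252 (mod 587)
252 ≡ 252 (mod 587), so the signature is genuine.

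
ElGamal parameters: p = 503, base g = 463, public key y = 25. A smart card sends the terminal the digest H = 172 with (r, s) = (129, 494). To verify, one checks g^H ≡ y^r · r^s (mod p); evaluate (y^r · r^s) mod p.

28

Squares mod 503: 25^1≡25, 25^2≡122, 25^4≡297, 25^8≡184, 25^16≡155, 25^32≡384, 25^64≡77, 25^128≡396
129 = 128 + 1, so 25^129 ≡ 396·25 ≡ 343 (mod 503)
Squares mod 503: 129^1≡129, 129^2≡42, 129^4≡255, 129^8≡138, 129^16≡433, 129^32≡373, 129^64≡301, 129^128≡61, 129^256≡200
494 = 256 + 128 + 64 + 32 + 8 + 4 + 2, so 129^494 ≡ 200·61·301·373·138·255·42 ≡ 113 (mod 503)
y^r · r^s ≡ 343·113 = 38759 ≡ 28 (mod 503)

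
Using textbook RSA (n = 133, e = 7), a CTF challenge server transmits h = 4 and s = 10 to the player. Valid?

no

s^2 ≡ 10^2 = 100
s^4 ≡ 100^2 = 10000 ≡ 25
7 = 4 + 2 + 1, so s^7 ≡ 25·100·10 ≡ 129 (mod 133)
s^7 mod 133 = 129, but h = 4.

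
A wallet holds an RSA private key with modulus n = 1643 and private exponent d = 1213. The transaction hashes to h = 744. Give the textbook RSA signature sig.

Squares mod 1643: h^1≡744, h^2≡1488, h^4≡1023, h^8≡1581, h^16≡558, h^32≡837, h^64≡651, h^128≡1550, h^256≡434, h^512≡1054, h^1024≡248
1213 = 1024 + 128 + 32 + 16 + 8 + 4 + 1, so h^1213 ≡ 248·1550·837·558·1581·1023·744 ≡ 1116 (mod 1643)

1116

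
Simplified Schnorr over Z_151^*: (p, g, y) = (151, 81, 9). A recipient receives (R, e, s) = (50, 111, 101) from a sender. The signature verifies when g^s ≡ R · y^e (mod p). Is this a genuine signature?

g^s mod p:
81^2 = 6561 ≡ 68
81^4 ≡ 68^2 = 4624 ≡ 94
81^8 ≡ 94^2 = 8836 ≡ 78
81^16 ≡ 78^2 = 6084 ≡ 44
81^32 ≡ 44^2 = 1936 ≡ 124
81^64 ≡ 124^2 = 15376 ≡ 125
101 = 64 + 32 + 4 + 1, so 81^101 ≡ 125·124·94·81 ≡ 81 (mod 151)
R · y^e mod p:
9^2 = 81
9^4 ≡ 81^2 = 6561 ≡ 68
9^8 ≡ 68^2 = 4624 ≡ 94
9^16 ≡ 94^2 = 8836 ≡ 78
9^32 ≡ 78^2 = 6084 ≡ 44
9^64 ≡ 44^2 = 1936 ≡ 124
111 = 64 + 32 + 8 + 4 + 2 + 1, so 9^111 ≡ 124·44·94·68·81·9 ≡ 123 (mod 151)
50·123 = 6150 ≡ 110 (mod 151)
81 ≠ 110; the check fails.

forged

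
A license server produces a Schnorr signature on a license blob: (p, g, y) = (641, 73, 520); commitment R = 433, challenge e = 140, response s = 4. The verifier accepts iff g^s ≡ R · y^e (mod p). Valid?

g^s mod p:
73^4 mod 641 = 18
R · y^e mod p:
520^140 mod 641 = 154
433·154 = 66682 ≡ 18 (mod 641)
18 ≡ 18 (mod 641); signature holds.

yes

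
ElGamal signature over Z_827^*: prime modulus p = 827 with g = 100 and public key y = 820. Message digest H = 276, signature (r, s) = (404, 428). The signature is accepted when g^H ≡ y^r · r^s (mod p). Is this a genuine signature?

Left side g^H mod p:
100^2 = 10000 ≡ 76
100^4 ≡ 76^2 = 5776 ≡ 814
100^8 ≡ 814^2 = 662596 ≡ 169
100^16 ≡ 169^2 = 28561 ≡ 443
100^32 ≡ 443^2 = 196249 ≡ 250
100^64 ≡ 250^2 = 62500 ≡ 475
100^128 ≡ 475^2 = 225625 ≡ 681
100^256 ≡ 681^2 = 463761 ≡ 641
276 = 256 + 16 + 4, so 100^276 ≡ 641·443·814 ≡ 209 (mod 827)
Right side y^r · r^s mod p:
820^2 = 672400 ≡ 49
820^4 ≡ 49^2 = 2401 ≡ 747
820^8 ≡ 747^2 = 558009 ≡ 611
820^16 ≡ 611^2 = 373321 ≡ 344
820^32 ≡ 344^2 = 118336 ≡ 75
820^64 ≡ 75^2 = 5625 ≡ 663
820^128 ≡ 663^2 = 439569 ≡ 432
820^256 ≡ 432^2 = 186624 ≡ 549
404 = 256 + 128 + 16 + 4, so 820^404 ≡ 549·432·344·747 ≡ 99 (mod 827)
404^2 = 163216 ≡ 297
404^4 ≡ 297^2 = 88209 ≡ 547
404^8 ≡ 547^2 = 299209 ≡ 662
404^16 ≡ 662^2 = 438244 ≡ 761
404^32 ≡ 761^2 = 579121 ≡ 221
404^64 ≡ 221^2 = 48841 ≡ 48
404^128 ≡ 48^2 = 2304 ≡ 650
404^256 ≡ 650^2 = 422500 ≡ 730
428 = 256 + 128 + 32 + 8 + 4, so 404^428 ≡ 730·650·221·662·547 ≡ 94 (mod 827)
99·94 = 9306 ≡ 209 (mod 827)
209 ≡ 209 (mod 827), so the signature is genuine.

genuine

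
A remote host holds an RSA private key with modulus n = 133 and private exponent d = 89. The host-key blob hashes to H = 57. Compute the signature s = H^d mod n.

H^2 ≡ 57^2 = 3249 ≡ 57
H^4 ≡ 57^2 = 3249 ≡ 57
H^8 ≡ 57^2 = 3249 ≡ 57
H^16 ≡ 57^2 = 3249 ≡ 57
H^32 ≡ 57^2 = 3249 ≡ 57
H^64 ≡ 57^2 = 3249 ≡ 57
89 = 64 + 16 + 8 + 1, so H^89 ≡ 57·57·57·57 ≡ 57 (mod 133)

57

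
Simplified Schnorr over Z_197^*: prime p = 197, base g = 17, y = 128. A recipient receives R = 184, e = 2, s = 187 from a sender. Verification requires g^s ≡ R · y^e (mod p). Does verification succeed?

g^s mod p:
Squares mod 197: 17^1≡17, 17^2≡92, 17^4≡190, 17^8≡49, 17^16≡37, 17^32≡187, 17^64≡100, 17^128≡150
187 = 128 + 32 + 16 + 8 + 2 + 1, so 17^187 ≡ 150·187·37·49·92·17 ≡ 162 (mod 197)
R · y^e mod p:
Squares mod 197: 128^1≡128, 128^2≡33
128^2 ≡ 33 (mod 197)
184·33 = 6072 ≡ 162 (mod 197)
162 ≡ 162 (mod 197); signature holds.

passes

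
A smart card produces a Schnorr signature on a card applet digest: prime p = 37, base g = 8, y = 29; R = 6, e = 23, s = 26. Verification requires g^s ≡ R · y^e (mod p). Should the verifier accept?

g^s mod p:
8^26 mod 37 = 27
R · y^e mod p:
29^23 mod 37 = 23
6·23 = 138 ≡ 27 (mod 37)
27 ≡ 27 (mod 37); signature holds.

accept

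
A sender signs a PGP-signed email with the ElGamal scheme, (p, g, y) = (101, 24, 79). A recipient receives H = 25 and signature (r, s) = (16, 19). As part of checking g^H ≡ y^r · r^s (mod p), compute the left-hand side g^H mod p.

Squares mod 101: 24^1≡24, 24^2≡71, 24^4≡92, 24^8≡81, 24^16≡97
25 = 16 + 8 + 1, so 24^25 ≡ 97·81·24 ≡ 1 (mod 101)

1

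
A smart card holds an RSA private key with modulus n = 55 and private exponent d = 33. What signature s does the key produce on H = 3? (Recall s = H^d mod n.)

38

Squares mod 55: H^1≡3, H^2≡9, H^4≡26, H^8≡16, H^16≡36, H^32≡31
33 = 32 + 1, so H^33 ≡ 31·3 ≡ 38 (mod 55)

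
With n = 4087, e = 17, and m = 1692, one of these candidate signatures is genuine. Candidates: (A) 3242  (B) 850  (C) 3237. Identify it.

Candidate A: Squares mod 4087: 3242^1≡3242, 3242^2≡2887, 3242^4≡1376, 3242^8≡1095, 3242^16≡1534; 17 = 16 + 1, so 3242^17 ≡ 1534·3242 ≡ 3436 (mod 4087)
Candidate B: Squares mod 4087: 850^1≡850, 850^2≡3188, 850^4≡3062, 850^8≡266, 850^16≡1277; 17 = 16 + 1, so 850^17 ≡ 1277·850 ≡ 2395 (mod 4087)
Candidate C: Squares mod 4087: 3237^1≡3237, 3237^2≡3188, 3237^4≡3062, 3237^8≡266, 3237^16≡1277; 17 = 16 + 1, so 3237^17 ≡ 1277·3237 ≡ 1692 (mod 4087)
  → matches m = 1692

C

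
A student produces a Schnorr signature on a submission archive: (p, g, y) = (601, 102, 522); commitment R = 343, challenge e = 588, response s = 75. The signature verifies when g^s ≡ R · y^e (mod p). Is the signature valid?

invalid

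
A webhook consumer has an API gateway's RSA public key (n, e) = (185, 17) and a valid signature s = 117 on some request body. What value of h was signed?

117

Squares mod 185: s^1≡117, s^2≡184, s^4≡1, s^8≡1, s^16≡1
17 = 16 + 1, so s^17 ≡ 1·117 ≡ 117 (mod 185)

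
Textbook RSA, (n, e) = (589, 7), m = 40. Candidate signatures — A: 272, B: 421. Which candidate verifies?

Candidate A: Squares mod 589: 272^1≡272, 272^2≡359, 272^4≡479; 7 = 4 + 2 + 1, so 272^7 ≡ 479·359·272 ≡ 313 (mod 589)
Candidate B: Squares mod 589: 421^1≡421, 421^2≡541, 421^4≡537; 7 = 4 + 2 + 1, so 421^7 ≡ 537·541·421 ≡ 40 (mod 589)
  → matches m = 40

B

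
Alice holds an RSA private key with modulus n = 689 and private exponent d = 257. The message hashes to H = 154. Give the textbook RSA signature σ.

410

Squares mod 689: H^1≡154, H^2≡290, H^4≡42, H^8≡386, H^16≡172, H^32≡646, H^64≡471, H^128≡672, H^256≡289
257 = 256 + 1, so H^257 ≡ 289·154 ≡ 410 (mod 689)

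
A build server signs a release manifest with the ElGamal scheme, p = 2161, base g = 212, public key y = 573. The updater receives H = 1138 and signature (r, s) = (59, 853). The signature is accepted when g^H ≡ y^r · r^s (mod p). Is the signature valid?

invalid

Left side g^H mod p:
Squares mod 2161: 212^1≡212, 212^2≡1724, 212^4≡801, 212^8≡1945, 212^16≡1275, 212^32≡553, 212^64≡1108, 212^128≡216, 212^256≡1275, 212^512≡553, 212^1024≡1108
1138 = 1024 + 64 + 32 + 16 + 2, so 212^1138 ≡ 1108·1108·553·1275·1724 ≡ 1320 (mod 2161)
Right side y^r · r^s mod p:
Squares mod 2161: 573^1≡573, 573^2≡2018, 573^4≡1000, 573^8≡1618, 573^16≡953, 573^32≡589
59 = 32 + 16 + 8 + 2 + 1, so 573^59 ≡ 589·953·1618·2018·573 ≡ 2029 (mod 2161)
Squares mod 2161: 59^1≡59, 59^2≡1320, 59^4≡634, 59^8≡10, 59^16≡100, 59^32≡1356, 59^64≡1886, 59^128≡2151, 59^256≡100, 59^512≡1356
853 = 512 + 256 + 64 + 16 + 4 + 1, so 59^853 ≡ 1356·100·1886·100·634·59 ≡ 1954 (mod 2161)
2029·1954 = 3964666 ≡ 1392 (mod 2161)
1320 ≠ 1392, so verification fails.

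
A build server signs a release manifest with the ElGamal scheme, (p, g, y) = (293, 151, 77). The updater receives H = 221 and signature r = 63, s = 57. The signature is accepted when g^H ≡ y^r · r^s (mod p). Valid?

no

Left side g^H mod p:
151^2 = 22801 ≡ 240
151^4 ≡ 240^2 = 57600 ≡ 172
151^8 ≡ 172^2 = 29584 ≡ 284
151^16 ≡ 284^2 = 80656 ≡ 81
151^32 ≡ 81^2 = 6561 ≡ 115
151^64 ≡ 115^2 = 13225 ≡ 40
151^128 ≡ 40^2 = 1600 ≡ 135
221 = 128 + 64 + 16 + 8 + 4 + 1, so 151^221 ≡ 135·40·81·284·172·151 ≡ 282 (mod 293)
Right side y^r · r^s mod p:
77^2 = 5929 ≡ 69
77^4 ≡ 69^2 = 4761 ≡ 73
77^8 ≡ 73^2 = 5329 ≡ 55
77^16 ≡ 55^2 = 3025 ≡ 95
77^32 ≡ 95^2 = 9025 ≡ 235
63 = 32 + 16 + 8 + 4 + 2 + 1, so 77^63 ≡ 235·95·55·73·69·77 ≡ 272 (mod 293)
63^2 = 3969 ≡ 160
63^4 ≡ 160^2 = 25600 ≡ 109
63^8 ≡ 109^2 = 11881 ≡ 161
63^16 ≡ 161^2 = 25921 ≡ 137
63^32 ≡ 137^2 = 18769 ≡ 17
57 = 32 + 16 + 8 + 1, so 63^57 ≡ 17·137·161·63 ≡ 215 (mod 293)
272·215 = 58480 ≡ 173 (mod 293)
282 ≠ 173, so verification fails.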